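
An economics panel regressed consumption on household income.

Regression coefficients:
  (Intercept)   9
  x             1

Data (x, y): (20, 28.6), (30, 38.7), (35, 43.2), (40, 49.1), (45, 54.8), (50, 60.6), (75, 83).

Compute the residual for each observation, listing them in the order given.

-0.4, -0.3, -0.8, 0.1, 0.8, 1.6, -1

x=20: ŷ = 9 + 20 = 29; e = 28.6 − 29 = -0.4
x=30: ŷ = 9 + 30 = 39; e = 38.7 − 39 = -0.3
x=35: ŷ = 9 + 35 = 44; e = 43.2 − 44 = -0.8
x=40: ŷ = 9 + 40 = 49; e = 49.1 − 49 = 0.1
x=45: ŷ = 9 + 45 = 54; e = 54.8 − 54 = 0.8
x=50: ŷ = 9 + 50 = 59; e = 60.6 − 59 = 1.6
x=75: ŷ = 9 + 75 = 84; e = 83 − 84 = -1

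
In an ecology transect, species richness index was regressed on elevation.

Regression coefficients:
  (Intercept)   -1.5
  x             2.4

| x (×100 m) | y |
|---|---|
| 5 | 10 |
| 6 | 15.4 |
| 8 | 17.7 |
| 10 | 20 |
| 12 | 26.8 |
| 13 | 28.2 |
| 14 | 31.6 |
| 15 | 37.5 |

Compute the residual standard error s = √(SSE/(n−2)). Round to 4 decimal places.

s = 2.0207

x=5: ŷ = -1.5 + 2.4·5 = 10.5; r = 10 − 10.5 = -0.5
x=6: ŷ = -1.5 + 2.4·6 = 12.9; r = 15.4 − 12.9 = 2.5
x=8: ŷ = -1.5 + 2.4·8 = 17.7; r = 17.7 − 17.7 = 0
x=10: ŷ = -1.5 + 2.4·10 = 22.5; r = 20 − 22.5 = -2.5
x=12: ŷ = -1.5 + 2.4·12 = 27.3; r = 26.8 − 27.3 = -0.5
x=13: ŷ = -1.5 + 2.4·13 = 29.7; r = 28.2 − 29.7 = -1.5
x=14: ŷ = -1.5 + 2.4·14 = 32.1; r = 31.6 − 32.1 = -0.5
x=15: ŷ = -1.5 + 2.4·15 = 34.5; r = 37.5 − 34.5 = 3
SSE = 0.25 + 6.25 + 0 + 6.25 + 0.25 + 2.25 + 0.25 + 9 = 24.5
s = √(24.5/6) = √4.08333 ≈ 2.0207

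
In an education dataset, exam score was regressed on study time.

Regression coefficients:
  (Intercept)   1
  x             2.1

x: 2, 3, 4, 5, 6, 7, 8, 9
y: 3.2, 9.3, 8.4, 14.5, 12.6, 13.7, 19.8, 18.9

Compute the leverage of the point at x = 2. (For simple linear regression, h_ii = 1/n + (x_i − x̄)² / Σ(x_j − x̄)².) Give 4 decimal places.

h = 0.4167

x̄ = (2 + 3 + 4 + 5 + 6 + 7 + 8 + 9)/8 = 5.5
Σ(x − x̄)² = 12.25 + 6.25 + 2.25 + 0.25 + 0.25 + 2.25 + 6.25 + 12.25 = 42
h = 1/8 + (-3.5)²/42 = 0.125 + 0.291667 = 0.4167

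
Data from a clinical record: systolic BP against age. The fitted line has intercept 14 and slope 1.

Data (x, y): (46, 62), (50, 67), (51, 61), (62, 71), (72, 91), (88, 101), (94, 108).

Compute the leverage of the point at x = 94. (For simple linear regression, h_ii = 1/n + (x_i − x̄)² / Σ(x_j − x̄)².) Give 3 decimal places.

h = 0.495

x̄ = (46 + 50 + 51 + 62 + 72 + 88 + 94)/7 = 66.1429
Σ(x − x̄)² = 405.735 + 260.592 + 229.306 + 17.1633 + 34.3061 + 477.735 + 776.02 = 2200.86
h = 1/7 + (27.8571)²/2200.86 = 0.142857 + 0.352599 = 0.495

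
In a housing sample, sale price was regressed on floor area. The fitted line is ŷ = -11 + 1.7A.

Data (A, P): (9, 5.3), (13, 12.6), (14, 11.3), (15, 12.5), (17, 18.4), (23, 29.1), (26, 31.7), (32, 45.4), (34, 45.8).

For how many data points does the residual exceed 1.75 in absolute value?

A=9: ŷ = -11 + 1.7·9 = 4.3; r = 5.3 − 4.3 = 1
A=13: ŷ = -11 + 1.7·13 = 11.1; r = 12.6 − 11.1 = 1.5
A=14: ŷ = -11 + 1.7·14 = 12.8; r = 11.3 − 12.8 = -1.5
A=15: ŷ = -11 + 1.7·15 = 14.5; r = 12.5 − 14.5 = -2
A=17: ŷ = -11 + 1.7·17 = 17.9; r = 18.4 − 17.9 = 0.5
A=23: ŷ = -11 + 1.7·23 = 28.1; r = 29.1 − 28.1 = 1
A=26: ŷ = -11 + 1.7·26 = 33.2; r = 31.7 − 33.2 = -1.5
A=32: ŷ = -11 + 1.7·32 = 43.4; r = 45.4 − 43.4 = 2
A=34: ŷ = -11 + 1.7·34 = 46.8; r = 45.8 − 46.8 = -1
|r| > 1.75: A=15 (|r|=2), A=32 (|r|=2) → 2

2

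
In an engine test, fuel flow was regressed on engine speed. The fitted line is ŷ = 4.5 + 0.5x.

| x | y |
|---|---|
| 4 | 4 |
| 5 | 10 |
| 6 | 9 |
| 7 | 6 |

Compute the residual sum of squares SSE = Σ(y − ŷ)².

x=4: ŷ = 4.5 + 0.5·4 = 6.5; r = 4 − 6.5 = -2.5
x=5: ŷ = 4.5 + 0.5·5 = 7; r = 10 − 7 = 3
x=6: ŷ = 4.5 + 0.5·6 = 7.5; r = 9 − 7.5 = 1.5
x=7: ŷ = 4.5 + 0.5·7 = 8; r = 6 − 8 = -2
SSE = 6.25 + 9 + 2.25 + 4 = 21.5

SSE = 21.5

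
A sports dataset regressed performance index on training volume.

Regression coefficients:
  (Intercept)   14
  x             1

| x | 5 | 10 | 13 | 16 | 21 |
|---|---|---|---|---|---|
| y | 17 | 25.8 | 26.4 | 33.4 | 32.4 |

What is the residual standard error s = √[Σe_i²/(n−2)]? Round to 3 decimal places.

x=5: ŷ = 14 + 5 = 19; e = 17 − 19 = -2
x=10: ŷ = 14 + 10 = 24; e = 25.8 − 24 = 1.8
x=13: ŷ = 14 + 13 = 27; e = 26.4 − 27 = -0.6
x=16: ŷ = 14 + 16 = 30; e = 33.4 − 30 = 3.4
x=21: ŷ = 14 + 21 = 35; e = 32.4 − 35 = -2.6
SSE = 4 + 3.24 + 0.36 + 11.56 + 6.76 = 25.92
s = √(25.92/3) = √8.64 ≈ 2.939

s = 2.939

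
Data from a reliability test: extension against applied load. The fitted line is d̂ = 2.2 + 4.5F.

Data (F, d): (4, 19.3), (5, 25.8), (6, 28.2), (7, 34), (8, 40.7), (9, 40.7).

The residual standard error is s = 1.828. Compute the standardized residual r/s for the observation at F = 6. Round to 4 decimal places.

d̂ = 2.2 + 4.5·6 = 29.2
r = 28.2 − 29.2 = -1
r/s = -1 / 1.828 = -0.5470

-0.5470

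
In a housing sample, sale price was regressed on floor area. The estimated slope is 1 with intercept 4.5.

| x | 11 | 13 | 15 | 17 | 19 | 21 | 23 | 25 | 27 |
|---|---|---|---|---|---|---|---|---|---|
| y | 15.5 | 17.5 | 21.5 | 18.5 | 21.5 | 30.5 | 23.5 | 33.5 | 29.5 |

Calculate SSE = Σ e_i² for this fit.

x=11: ŷ = 4.5 + 11 = 15.5; e = 15.5 − 15.5 = 0
x=13: ŷ = 4.5 + 13 = 17.5; e = 17.5 − 17.5 = 0
x=15: ŷ = 4.5 + 15 = 19.5; e = 21.5 − 19.5 = 2
x=17: ŷ = 4.5 + 17 = 21.5; e = 18.5 − 21.5 = -3
x=19: ŷ = 4.5 + 19 = 23.5; e = 21.5 − 23.5 = -2
x=21: ŷ = 4.5 + 21 = 25.5; e = 30.5 − 25.5 = 5
x=23: ŷ = 4.5 + 23 = 27.5; e = 23.5 − 27.5 = -4
x=25: ŷ = 4.5 + 25 = 29.5; e = 33.5 − 29.5 = 4
x=27: ŷ = 4.5 + 27 = 31.5; e = 29.5 − 31.5 = -2
SSE = 0 + 0 + 4 + 9 + 4 + 25 + 16 + 16 + 4 = 78

SSE = 78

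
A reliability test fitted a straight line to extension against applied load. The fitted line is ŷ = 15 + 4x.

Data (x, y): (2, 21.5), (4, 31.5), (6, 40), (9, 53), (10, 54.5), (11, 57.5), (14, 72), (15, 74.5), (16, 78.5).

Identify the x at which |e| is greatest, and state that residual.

x=2: ŷ = 15 + 4·2 = 23; e = 21.5 − 23 = -1.5
x=4: ŷ = 15 + 4·4 = 31; e = 31.5 − 31 = 0.5
x=6: ŷ = 15 + 4·6 = 39; e = 40 − 39 = 1
x=9: ŷ = 15 + 4·9 = 51; e = 53 − 51 = 2
x=10: ŷ = 15 + 4·10 = 55; e = 54.5 − 55 = -0.5
x=11: ŷ = 15 + 4·11 = 59; e = 57.5 − 59 = -1.5
x=14: ŷ = 15 + 4·14 = 71; e = 72 − 71 = 1
x=15: ŷ = 15 + 4·15 = 75; e = 74.5 − 75 = -0.5
x=16: ŷ = 15 + 4·16 = 79; e = 78.5 − 79 = -0.5
Largest |e| is 2 at x = 9, residual 2.

x = 9, e = 2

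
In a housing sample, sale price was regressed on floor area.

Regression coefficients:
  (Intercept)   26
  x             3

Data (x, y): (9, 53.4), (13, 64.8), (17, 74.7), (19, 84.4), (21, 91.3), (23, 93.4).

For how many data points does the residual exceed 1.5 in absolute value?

3

x=9: ŷ = 26 + 3·9 = 53; r = 53.4 − 53 = 0.4
x=13: ŷ = 26 + 3·13 = 65; r = 64.8 − 65 = -0.2
x=17: ŷ = 26 + 3·17 = 77; r = 74.7 − 77 = -2.3
x=19: ŷ = 26 + 3·19 = 83; r = 84.4 − 83 = 1.4
x=21: ŷ = 26 + 3·21 = 89; r = 91.3 − 89 = 2.3
x=23: ŷ = 26 + 3·23 = 95; r = 93.4 − 95 = -1.6
|r| > 1.5: x=17 (|r|=2.3), x=21 (|r|=2.3), x=23 (|r|=1.6) → 3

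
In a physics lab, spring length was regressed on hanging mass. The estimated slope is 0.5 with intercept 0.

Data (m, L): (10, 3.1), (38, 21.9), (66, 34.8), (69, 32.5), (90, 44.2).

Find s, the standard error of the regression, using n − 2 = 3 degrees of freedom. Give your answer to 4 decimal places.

s = 2.5755

m=10: L̂ = 0.5·10 = 5; r = 3.1 − 5 = -1.9
m=38: L̂ = 0.5·38 = 19; r = 21.9 − 19 = 2.9
m=66: L̂ = 0.5·66 = 33; r = 34.8 − 33 = 1.8
m=69: L̂ = 0.5·69 = 34.5; r = 32.5 − 34.5 = -2
m=90: L̂ = 0.5·90 = 45; r = 44.2 − 45 = -0.8
SSE = 3.61 + 8.41 + 3.24 + 4 + 0.64 = 19.9
s = √(19.9/3) = √6.63333 ≈ 2.5755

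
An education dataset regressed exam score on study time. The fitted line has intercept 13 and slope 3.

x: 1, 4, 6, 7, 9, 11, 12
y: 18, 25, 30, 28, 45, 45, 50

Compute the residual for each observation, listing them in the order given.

2, 0, -1, -6, 5, -1, 1

x=1: ŷ = 13 + 3·1 = 16; e = 18 − 16 = 2
x=4: ŷ = 13 + 3·4 = 25; e = 25 − 25 = 0
x=6: ŷ = 13 + 3·6 = 31; e = 30 − 31 = -1
x=7: ŷ = 13 + 3·7 = 34; e = 28 − 34 = -6
x=9: ŷ = 13 + 3·9 = 40; e = 45 − 40 = 5
x=11: ŷ = 13 + 3·11 = 46; e = 45 − 46 = -1
x=12: ŷ = 13 + 3·12 = 49; e = 50 − 49 = 1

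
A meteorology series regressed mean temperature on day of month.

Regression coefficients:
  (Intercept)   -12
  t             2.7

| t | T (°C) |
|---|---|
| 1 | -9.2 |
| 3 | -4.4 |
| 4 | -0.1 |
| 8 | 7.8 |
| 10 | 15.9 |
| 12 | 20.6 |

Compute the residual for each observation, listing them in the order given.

0.1, -0.5, 1.1, -1.8, 0.9, 0.2

t=1: T̂ = -12 + 2.7·1 = -9.3; r = -9.2 − (-9.3) = 0.1
t=3: T̂ = -12 + 2.7·3 = -3.9; r = -4.4 − (-3.9) = -0.5
t=4: T̂ = -12 + 2.7·4 = -1.2; r = -0.1 − (-1.2) = 1.1
t=8: T̂ = -12 + 2.7·8 = 9.6; r = 7.8 − 9.6 = -1.8
t=10: T̂ = -12 + 2.7·10 = 15; r = 15.9 − 15 = 0.9
t=12: T̂ = -12 + 2.7·12 = 20.4; r = 20.6 − 20.4 = 0.2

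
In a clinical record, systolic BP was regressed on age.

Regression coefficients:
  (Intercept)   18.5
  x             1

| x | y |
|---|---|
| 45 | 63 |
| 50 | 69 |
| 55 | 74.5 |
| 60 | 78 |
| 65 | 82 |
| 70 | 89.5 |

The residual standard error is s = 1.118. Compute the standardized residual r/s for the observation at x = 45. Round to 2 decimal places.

-0.45

ŷ = 18.5 + 45 = 63.5
r = 63 − 63.5 = -0.5
r/s = -0.5 / 1.118 = -0.45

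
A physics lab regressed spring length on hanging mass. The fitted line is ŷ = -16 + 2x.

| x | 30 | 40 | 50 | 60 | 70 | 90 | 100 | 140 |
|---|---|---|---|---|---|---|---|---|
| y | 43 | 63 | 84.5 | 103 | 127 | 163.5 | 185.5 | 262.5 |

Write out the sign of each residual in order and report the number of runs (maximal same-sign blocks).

x=30: ŷ = -16 + 2·30 = 44; e = 43 − 44 = -1
x=40: ŷ = -16 + 2·40 = 64; e = 63 − 64 = -1
x=50: ŷ = -16 + 2·50 = 84; e = 84.5 − 84 = 0.5
x=60: ŷ = -16 + 2·60 = 104; e = 103 − 104 = -1
x=70: ŷ = -16 + 2·70 = 124; e = 127 − 124 = 3
x=90: ŷ = -16 + 2·90 = 164; e = 163.5 − 164 = -0.5
x=100: ŷ = -16 + 2·100 = 184; e = 185.5 − 184 = 1.5
x=140: ŷ = -16 + 2·140 = 264; e = 262.5 − 264 = -1.5
Signs: − − + − + − + −
Runs: −×2, +×1, −×1, +×1, −×1, +×1, −×1 → 7

7 runs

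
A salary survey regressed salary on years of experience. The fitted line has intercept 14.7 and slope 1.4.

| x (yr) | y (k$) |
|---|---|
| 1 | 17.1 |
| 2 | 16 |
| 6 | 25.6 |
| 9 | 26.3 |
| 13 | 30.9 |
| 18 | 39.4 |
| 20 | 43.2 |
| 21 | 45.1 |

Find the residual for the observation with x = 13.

ŷ = 14.7 + 1.4·13 = 32.9
r = 30.9 − 32.9 = -2

r = -2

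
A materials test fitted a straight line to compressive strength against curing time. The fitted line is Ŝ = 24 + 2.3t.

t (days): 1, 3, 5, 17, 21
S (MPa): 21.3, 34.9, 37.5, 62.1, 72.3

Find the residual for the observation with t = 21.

Ŝ = 24 + 2.3·21 = 72.3
e = 72.3 − 72.3 = 0

e = 0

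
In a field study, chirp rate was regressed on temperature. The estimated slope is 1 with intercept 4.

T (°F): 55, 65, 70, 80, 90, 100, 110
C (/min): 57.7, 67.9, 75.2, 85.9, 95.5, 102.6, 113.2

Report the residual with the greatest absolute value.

T=55: Ĉ = 4 + 55 = 59; e = 57.7 − 59 = -1.3
T=65: Ĉ = 4 + 65 = 69; e = 67.9 − 69 = -1.1
T=70: Ĉ = 4 + 70 = 74; e = 75.2 − 74 = 1.2
T=80: Ĉ = 4 + 80 = 84; e = 85.9 − 84 = 1.9
T=90: Ĉ = 4 + 90 = 94; e = 95.5 − 94 = 1.5
T=100: Ĉ = 4 + 100 = 104; e = 102.6 − 104 = -1.4
T=110: Ĉ = 4 + 110 = 114; e = 113.2 − 114 = -0.8
Largest |e| is 1.9 at T = 80, residual 1.9.

e = 1.9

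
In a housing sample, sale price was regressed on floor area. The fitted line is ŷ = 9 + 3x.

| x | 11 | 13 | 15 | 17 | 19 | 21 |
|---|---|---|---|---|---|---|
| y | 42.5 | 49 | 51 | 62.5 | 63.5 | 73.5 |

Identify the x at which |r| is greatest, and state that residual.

x=11: ŷ = 9 + 3·11 = 42; r = 42.5 − 42 = 0.5
x=13: ŷ = 9 + 3·13 = 48; r = 49 − 48 = 1
x=15: ŷ = 9 + 3·15 = 54; r = 51 − 54 = -3
x=17: ŷ = 9 + 3·17 = 60; r = 62.5 − 60 = 2.5
x=19: ŷ = 9 + 3·19 = 66; r = 63.5 − 66 = -2.5
x=21: ŷ = 9 + 3·21 = 72; r = 73.5 − 72 = 1.5
Largest |r| is 3 at x = 15, residual -3.

x = 15, r = -3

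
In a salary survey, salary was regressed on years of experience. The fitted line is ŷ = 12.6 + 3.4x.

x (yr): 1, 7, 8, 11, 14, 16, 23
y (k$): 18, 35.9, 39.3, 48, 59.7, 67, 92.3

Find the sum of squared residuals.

x=1: ŷ = 12.6 + 3.4·1 = 16; e = 18 − 16 = 2
x=7: ŷ = 12.6 + 3.4·7 = 36.4; e = 35.9 − 36.4 = -0.5
x=8: ŷ = 12.6 + 3.4·8 = 39.8; e = 39.3 − 39.8 = -0.5
x=11: ŷ = 12.6 + 3.4·11 = 50; e = 48 − 50 = -2
x=14: ŷ = 12.6 + 3.4·14 = 60.2; e = 59.7 − 60.2 = -0.5
x=16: ŷ = 12.6 + 3.4·16 = 67; e = 67 − 67 = 0
x=23: ŷ = 12.6 + 3.4·23 = 90.8; e = 92.3 − 90.8 = 1.5
SSE = 4 + 0.25 + 0.25 + 4 + 0.25 + 0 + 2.25 = 11

SSE = 11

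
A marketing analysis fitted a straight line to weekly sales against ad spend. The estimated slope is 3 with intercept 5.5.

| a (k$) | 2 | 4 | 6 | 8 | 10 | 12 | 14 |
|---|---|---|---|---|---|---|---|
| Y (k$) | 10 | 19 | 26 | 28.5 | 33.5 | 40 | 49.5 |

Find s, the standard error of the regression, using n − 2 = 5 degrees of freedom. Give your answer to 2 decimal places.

s = 2.10

a=2: ŷ = 5.5 + 3·2 = 11.5; e = 10 − 11.5 = -1.5
a=4: ŷ = 5.5 + 3·4 = 17.5; e = 19 − 17.5 = 1.5
a=6: ŷ = 5.5 + 3·6 = 23.5; e = 26 − 23.5 = 2.5
a=8: ŷ = 5.5 + 3·8 = 29.5; e = 28.5 − 29.5 = -1
a=10: ŷ = 5.5 + 3·10 = 35.5; e = 33.5 − 35.5 = -2
a=12: ŷ = 5.5 + 3·12 = 41.5; e = 40 − 41.5 = -1.5
a=14: ŷ = 5.5 + 3·14 = 47.5; e = 49.5 − 47.5 = 2
SSE = 2.25 + 2.25 + 6.25 + 1 + 4 + 2.25 + 4 = 22
s = √(22/5) = √4.4 ≈ 2.10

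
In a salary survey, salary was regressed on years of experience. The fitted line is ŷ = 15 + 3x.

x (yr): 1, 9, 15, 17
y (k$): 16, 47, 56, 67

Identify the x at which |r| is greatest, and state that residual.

x = 9, r = 5

x=1: ŷ = 15 + 3·1 = 18; r = 16 − 18 = -2
x=9: ŷ = 15 + 3·9 = 42; r = 47 − 42 = 5
x=15: ŷ = 15 + 3·15 = 60; r = 56 − 60 = -4
x=17: ŷ = 15 + 3·17 = 66; r = 67 − 66 = 1
Largest |r| is 5 at x = 9, residual 5.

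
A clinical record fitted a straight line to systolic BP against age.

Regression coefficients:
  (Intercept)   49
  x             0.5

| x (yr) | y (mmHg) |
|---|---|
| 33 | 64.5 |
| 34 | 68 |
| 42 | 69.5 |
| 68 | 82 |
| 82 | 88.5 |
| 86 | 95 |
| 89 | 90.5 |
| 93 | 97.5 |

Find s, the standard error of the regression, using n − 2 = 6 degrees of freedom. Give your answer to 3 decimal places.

s = 2.255

x=33: ŷ = 49 + 0.5·33 = 65.5; e = 64.5 − 65.5 = -1
x=34: ŷ = 49 + 0.5·34 = 66; e = 68 − 66 = 2
x=42: ŷ = 49 + 0.5·42 = 70; e = 69.5 − 70 = -0.5
x=68: ŷ = 49 + 0.5·68 = 83; e = 82 − 83 = -1
x=82: ŷ = 49 + 0.5·82 = 90; e = 88.5 − 90 = -1.5
x=86: ŷ = 49 + 0.5·86 = 92; e = 95 − 92 = 3
x=89: ŷ = 49 + 0.5·89 = 93.5; e = 90.5 − 93.5 = -3
x=93: ŷ = 49 + 0.5·93 = 95.5; e = 97.5 − 95.5 = 2
SSE = 1 + 4 + 0.25 + 1 + 2.25 + 9 + 9 + 4 = 30.5
s = √(30.5/6) = √5.08333 ≈ 2.255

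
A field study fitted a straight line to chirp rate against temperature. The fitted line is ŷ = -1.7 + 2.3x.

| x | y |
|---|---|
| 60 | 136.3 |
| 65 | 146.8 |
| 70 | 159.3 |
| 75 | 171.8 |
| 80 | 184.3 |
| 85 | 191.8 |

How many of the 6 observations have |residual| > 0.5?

x=60: ŷ = -1.7 + 2.3·60 = 136.3; r = 136.3 − 136.3 = 0
x=65: ŷ = -1.7 + 2.3·65 = 147.8; r = 146.8 − 147.8 = -1
x=70: ŷ = -1.7 + 2.3·70 = 159.3; r = 159.3 − 159.3 = 0
x=75: ŷ = -1.7 + 2.3·75 = 170.8; r = 171.8 − 170.8 = 1
x=80: ŷ = -1.7 + 2.3·80 = 182.3; r = 184.3 − 182.3 = 2
x=85: ŷ = -1.7 + 2.3·85 = 193.8; r = 191.8 − 193.8 = -2
|r| > 0.5: x=65 (|r|=1), x=75 (|r|=1), x=80 (|r|=2), x=85 (|r|=2) → 4

4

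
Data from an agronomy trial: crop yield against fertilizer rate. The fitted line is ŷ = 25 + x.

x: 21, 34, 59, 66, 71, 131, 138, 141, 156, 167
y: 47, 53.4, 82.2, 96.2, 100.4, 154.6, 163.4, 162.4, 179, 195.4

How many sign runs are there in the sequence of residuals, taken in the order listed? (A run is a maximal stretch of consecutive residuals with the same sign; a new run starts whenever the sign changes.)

x=21: ŷ = 25 + 21 = 46; e = 47 − 46 = 1
x=34: ŷ = 25 + 34 = 59; e = 53.4 − 59 = -5.6
x=59: ŷ = 25 + 59 = 84; e = 82.2 − 84 = -1.8
x=66: ŷ = 25 + 66 = 91; e = 96.2 − 91 = 5.2
x=71: ŷ = 25 + 71 = 96; e = 100.4 − 96 = 4.4
x=131: ŷ = 25 + 131 = 156; e = 154.6 − 156 = -1.4
x=138: ŷ = 25 + 138 = 163; e = 163.4 − 163 = 0.4
x=141: ŷ = 25 + 141 = 166; e = 162.4 − 166 = -3.6
x=156: ŷ = 25 + 156 = 181; e = 179 − 181 = -2
x=167: ŷ = 25 + 167 = 192; e = 195.4 − 192 = 3.4
Signs: + − − + + − + − − +
Runs: +×1, −×2, +×2, −×1, +×1, −×2, +×1 → 7

7 runs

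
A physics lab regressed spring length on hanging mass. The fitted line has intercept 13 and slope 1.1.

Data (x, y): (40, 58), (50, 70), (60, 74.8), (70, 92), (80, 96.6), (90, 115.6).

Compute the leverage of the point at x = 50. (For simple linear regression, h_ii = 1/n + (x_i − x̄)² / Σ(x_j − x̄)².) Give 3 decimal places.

x̄ = (40 + 50 + 60 + 70 + 80 + 90)/6 = 65
Σ(x − x̄)² = 625 + 225 + 25 + 25 + 225 + 625 = 1750
h = 1/6 + (-15)²/1750 = 0.166667 + 0.128571 = 0.295

h = 0.295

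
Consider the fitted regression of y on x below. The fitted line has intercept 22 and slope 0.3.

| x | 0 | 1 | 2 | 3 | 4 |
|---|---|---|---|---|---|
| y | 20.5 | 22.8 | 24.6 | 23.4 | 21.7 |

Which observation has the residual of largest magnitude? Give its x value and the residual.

x=0: ŷ = 22 + 0.3·0 = 22; e = 20.5 − 22 = -1.5
x=1: ŷ = 22 + 0.3·1 = 22.3; e = 22.8 − 22.3 = 0.5
x=2: ŷ = 22 + 0.3·2 = 22.6; e = 24.6 − 22.6 = 2
x=3: ŷ = 22 + 0.3·3 = 22.9; e = 23.4 − 22.9 = 0.5
x=4: ŷ = 22 + 0.3·4 = 23.2; e = 21.7 − 23.2 = -1.5
Largest |e| is 2 at x = 2, residual 2.

x = 2, e = 2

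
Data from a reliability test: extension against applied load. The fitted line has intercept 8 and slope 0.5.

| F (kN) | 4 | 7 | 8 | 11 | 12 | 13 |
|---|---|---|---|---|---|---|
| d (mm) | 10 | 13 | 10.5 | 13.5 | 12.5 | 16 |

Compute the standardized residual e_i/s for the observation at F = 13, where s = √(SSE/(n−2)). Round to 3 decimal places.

F=4: ŷ = 8 + 0.5·4 = 10; e = 10 − 10 = 0
F=7: ŷ = 8 + 0.5·7 = 11.5; e = 13 − 11.5 = 1.5
F=8: ŷ = 8 + 0.5·8 = 12; e = 10.5 − 12 = -1.5
F=11: ŷ = 8 + 0.5·11 = 13.5; e = 13.5 − 13.5 = 0
F=12: ŷ = 8 + 0.5·12 = 14; e = 12.5 − 14 = -1.5
F=13: ŷ = 8 + 0.5·13 = 14.5; e = 16 − 14.5 = 1.5
SSE = 0 + 2.25 + 2.25 + 0 + 2.25 + 2.25 = 9
s = √(9/4) = 1.5
e/s = 1.5 / 1.5 = 1.000

1.000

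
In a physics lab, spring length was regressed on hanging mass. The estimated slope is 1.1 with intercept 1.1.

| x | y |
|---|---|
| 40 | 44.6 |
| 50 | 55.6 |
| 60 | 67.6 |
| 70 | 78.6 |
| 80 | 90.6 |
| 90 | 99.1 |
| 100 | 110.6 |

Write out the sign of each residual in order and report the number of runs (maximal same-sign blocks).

3 runs

x=40: ŷ = 1.1 + 1.1·40 = 45.1; r = 44.6 − 45.1 = -0.5
x=50: ŷ = 1.1 + 1.1·50 = 56.1; r = 55.6 − 56.1 = -0.5
x=60: ŷ = 1.1 + 1.1·60 = 67.1; r = 67.6 − 67.1 = 0.5
x=70: ŷ = 1.1 + 1.1·70 = 78.1; r = 78.6 − 78.1 = 0.5
x=80: ŷ = 1.1 + 1.1·80 = 89.1; r = 90.6 − 89.1 = 1.5
x=90: ŷ = 1.1 + 1.1·90 = 100.1; r = 99.1 − 100.1 = -1
x=100: ŷ = 1.1 + 1.1·100 = 111.1; r = 110.6 − 111.1 = -0.5
Signs: − − + + + − −
Runs: −×2, +×3, −×2 → 3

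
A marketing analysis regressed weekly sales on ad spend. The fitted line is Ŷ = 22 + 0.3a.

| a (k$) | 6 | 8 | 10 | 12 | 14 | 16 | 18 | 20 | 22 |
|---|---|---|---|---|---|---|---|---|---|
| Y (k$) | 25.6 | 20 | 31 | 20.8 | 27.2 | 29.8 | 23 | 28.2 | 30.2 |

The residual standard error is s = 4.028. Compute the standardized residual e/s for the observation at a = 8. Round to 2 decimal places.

-1.09

Ŷ = 22 + 0.3·8 = 24.4
e = 20 − 24.4 = -4.4
e/s = -4.4 / 4.028 = -1.09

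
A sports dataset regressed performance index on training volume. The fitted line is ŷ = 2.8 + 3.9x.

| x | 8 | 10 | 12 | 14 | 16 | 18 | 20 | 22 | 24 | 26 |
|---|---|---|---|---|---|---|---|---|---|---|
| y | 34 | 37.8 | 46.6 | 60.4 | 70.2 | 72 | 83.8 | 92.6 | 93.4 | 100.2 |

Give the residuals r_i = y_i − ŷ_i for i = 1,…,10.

0, -4, -3, 3, 5, -1, 3, 4, -3, -4

x=8: ŷ = 2.8 + 3.9·8 = 34; r = 34 − 34 = 0
x=10: ŷ = 2.8 + 3.9·10 = 41.8; r = 37.8 − 41.8 = -4
x=12: ŷ = 2.8 + 3.9·12 = 49.6; r = 46.6 − 49.6 = -3
x=14: ŷ = 2.8 + 3.9·14 = 57.4; r = 60.4 − 57.4 = 3
x=16: ŷ = 2.8 + 3.9·16 = 65.2; r = 70.2 − 65.2 = 5
x=18: ŷ = 2.8 + 3.9·18 = 73; r = 72 − 73 = -1
x=20: ŷ = 2.8 + 3.9·20 = 80.8; r = 83.8 − 80.8 = 3
x=22: ŷ = 2.8 + 3.9·22 = 88.6; r = 92.6 − 88.6 = 4
x=24: ŷ = 2.8 + 3.9·24 = 96.4; r = 93.4 − 96.4 = -3
x=26: ŷ = 2.8 + 3.9·26 = 104.2; r = 100.2 − 104.2 = -4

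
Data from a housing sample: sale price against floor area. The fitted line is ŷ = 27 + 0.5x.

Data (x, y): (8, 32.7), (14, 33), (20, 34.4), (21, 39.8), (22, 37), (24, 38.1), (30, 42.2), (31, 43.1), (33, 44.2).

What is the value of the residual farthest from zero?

x=8: ŷ = 27 + 0.5·8 = 31; e = 32.7 − 31 = 1.7
x=14: ŷ = 27 + 0.5·14 = 34; e = 33 − 34 = -1
x=20: ŷ = 27 + 0.5·20 = 37; e = 34.4 − 37 = -2.6
x=21: ŷ = 27 + 0.5·21 = 37.5; e = 39.8 − 37.5 = 2.3
x=22: ŷ = 27 + 0.5·22 = 38; e = 37 − 38 = -1
x=24: ŷ = 27 + 0.5·24 = 39; e = 38.1 − 39 = -0.9
x=30: ŷ = 27 + 0.5·30 = 42; e = 42.2 − 42 = 0.2
x=31: ŷ = 27 + 0.5·31 = 42.5; e = 43.1 − 42.5 = 0.6
x=33: ŷ = 27 + 0.5·33 = 43.5; e = 44.2 − 43.5 = 0.7
Largest |e| is 2.6 at x = 20, residual -2.6.

e = -2.6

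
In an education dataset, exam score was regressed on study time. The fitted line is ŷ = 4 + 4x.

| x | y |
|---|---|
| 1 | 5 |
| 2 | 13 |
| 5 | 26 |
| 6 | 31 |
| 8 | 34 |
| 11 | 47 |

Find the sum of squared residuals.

x=1: ŷ = 4 + 4·1 = 8; r = 5 − 8 = -3
x=2: ŷ = 4 + 4·2 = 12; r = 13 − 12 = 1
x=5: ŷ = 4 + 4·5 = 24; r = 26 − 24 = 2
x=6: ŷ = 4 + 4·6 = 28; r = 31 − 28 = 3
x=8: ŷ = 4 + 4·8 = 36; r = 34 − 36 = -2
x=11: ŷ = 4 + 4·11 = 48; r = 47 − 48 = -1
SSE = 9 + 1 + 4 + 9 + 4 + 1 = 28

SSE = 28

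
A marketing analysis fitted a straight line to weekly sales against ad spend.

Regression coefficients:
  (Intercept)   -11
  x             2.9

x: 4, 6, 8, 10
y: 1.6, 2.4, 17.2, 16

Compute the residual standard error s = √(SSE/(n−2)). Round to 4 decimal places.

x=4: ŷ = -11 + 2.9·4 = 0.6; e = 1.6 − 0.6 = 1
x=6: ŷ = -11 + 2.9·6 = 6.4; e = 2.4 − 6.4 = -4
x=8: ŷ = -11 + 2.9·8 = 12.2; e = 17.2 − 12.2 = 5
x=10: ŷ = -11 + 2.9·10 = 18; e = 16 − 18 = -2
SSE = 1 + 16 + 25 + 4 = 46
s = √(46/2) = √23 ≈ 4.7958

s = 4.7958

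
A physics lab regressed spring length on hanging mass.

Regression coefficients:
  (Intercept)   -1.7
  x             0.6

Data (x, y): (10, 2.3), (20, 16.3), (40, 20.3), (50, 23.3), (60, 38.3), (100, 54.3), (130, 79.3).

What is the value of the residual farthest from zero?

r = 6

x=10: ŷ = -1.7 + 0.6·10 = 4.3; r = 2.3 − 4.3 = -2
x=20: ŷ = -1.7 + 0.6·20 = 10.3; r = 16.3 − 10.3 = 6
x=40: ŷ = -1.7 + 0.6·40 = 22.3; r = 20.3 − 22.3 = -2
x=50: ŷ = -1.7 + 0.6·50 = 28.3; r = 23.3 − 28.3 = -5
x=60: ŷ = -1.7 + 0.6·60 = 34.3; r = 38.3 − 34.3 = 4
x=100: ŷ = -1.7 + 0.6·100 = 58.3; r = 54.3 − 58.3 = -4
x=130: ŷ = -1.7 + 0.6·130 = 76.3; r = 79.3 − 76.3 = 3
Largest |r| is 6 at x = 20, residual 6.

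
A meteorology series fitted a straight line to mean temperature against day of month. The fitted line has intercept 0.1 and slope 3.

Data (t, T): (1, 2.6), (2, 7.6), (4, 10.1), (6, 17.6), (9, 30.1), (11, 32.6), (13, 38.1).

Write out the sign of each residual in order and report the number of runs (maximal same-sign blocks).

5 runs

t=1: T̂ = 0.1 + 3·1 = 3.1; e = 2.6 − 3.1 = -0.5
t=2: T̂ = 0.1 + 3·2 = 6.1; e = 7.6 − 6.1 = 1.5
t=4: T̂ = 0.1 + 3·4 = 12.1; e = 10.1 − 12.1 = -2
t=6: T̂ = 0.1 + 3·6 = 18.1; e = 17.6 − 18.1 = -0.5
t=9: T̂ = 0.1 + 3·9 = 27.1; e = 30.1 − 27.1 = 3
t=11: T̂ = 0.1 + 3·11 = 33.1; e = 32.6 − 33.1 = -0.5
t=13: T̂ = 0.1 + 3·13 = 39.1; e = 38.1 − 39.1 = -1
Signs: − + − − + − −
Runs: −×1, +×1, −×2, +×1, −×2 → 5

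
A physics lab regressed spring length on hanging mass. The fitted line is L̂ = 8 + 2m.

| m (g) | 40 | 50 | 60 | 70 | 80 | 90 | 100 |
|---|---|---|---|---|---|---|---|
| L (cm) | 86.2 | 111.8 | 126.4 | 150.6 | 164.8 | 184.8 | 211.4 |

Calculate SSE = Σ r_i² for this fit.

SSE = 59.04

m=40: L̂ = 8 + 2·40 = 88; r = 86.2 − 88 = -1.8
m=50: L̂ = 8 + 2·50 = 108; r = 111.8 − 108 = 3.8
m=60: L̂ = 8 + 2·60 = 128; r = 126.4 − 128 = -1.6
m=70: L̂ = 8 + 2·70 = 148; r = 150.6 − 148 = 2.6
m=80: L̂ = 8 + 2·80 = 168; r = 164.8 − 168 = -3.2
m=90: L̂ = 8 + 2·90 = 188; r = 184.8 − 188 = -3.2
m=100: L̂ = 8 + 2·100 = 208; r = 211.4 − 208 = 3.4
SSE = 3.24 + 14.44 + 2.56 + 6.76 + 10.24 + 10.24 + 11.56 = 59.04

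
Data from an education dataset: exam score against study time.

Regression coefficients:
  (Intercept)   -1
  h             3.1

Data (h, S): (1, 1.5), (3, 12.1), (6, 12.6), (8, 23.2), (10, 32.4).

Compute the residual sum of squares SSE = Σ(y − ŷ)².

SSE = 45.92

h=1: Ŝ = -1 + 3.1·1 = 2.1; r = 1.5 − 2.1 = -0.6
h=3: Ŝ = -1 + 3.1·3 = 8.3; r = 12.1 − 8.3 = 3.8
h=6: Ŝ = -1 + 3.1·6 = 17.6; r = 12.6 − 17.6 = -5
h=8: Ŝ = -1 + 3.1·8 = 23.8; r = 23.2 − 23.8 = -0.6
h=10: Ŝ = -1 + 3.1·10 = 30; r = 32.4 − 30 = 2.4
SSE = 0.36 + 14.44 + 25 + 0.36 + 5.76 = 45.92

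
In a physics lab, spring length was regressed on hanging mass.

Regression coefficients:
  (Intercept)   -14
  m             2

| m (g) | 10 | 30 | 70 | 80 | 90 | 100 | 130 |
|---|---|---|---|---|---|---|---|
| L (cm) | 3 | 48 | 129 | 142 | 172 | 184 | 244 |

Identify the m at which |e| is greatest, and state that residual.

m=10: L̂ = -14 + 2·10 = 6; e = 3 − 6 = -3
m=30: L̂ = -14 + 2·30 = 46; e = 48 − 46 = 2
m=70: L̂ = -14 + 2·70 = 126; e = 129 − 126 = 3
m=80: L̂ = -14 + 2·80 = 146; e = 142 − 146 = -4
m=90: L̂ = -14 + 2·90 = 166; e = 172 − 166 = 6
m=100: L̂ = -14 + 2·100 = 186; e = 184 − 186 = -2
m=130: L̂ = -14 + 2·130 = 246; e = 244 − 246 = -2
Largest |e| is 6 at m = 90, residual 6.

m = 90, e = 6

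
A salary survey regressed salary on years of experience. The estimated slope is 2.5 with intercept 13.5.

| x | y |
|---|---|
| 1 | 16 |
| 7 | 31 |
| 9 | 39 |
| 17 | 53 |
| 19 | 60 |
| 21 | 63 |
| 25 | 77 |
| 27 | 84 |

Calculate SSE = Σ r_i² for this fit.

SSE = 38

x=1: ŷ = 13.5 + 2.5·1 = 16; r = 16 − 16 = 0
x=7: ŷ = 13.5 + 2.5·7 = 31; r = 31 − 31 = 0
x=9: ŷ = 13.5 + 2.5·9 = 36; r = 39 − 36 = 3
x=17: ŷ = 13.5 + 2.5·17 = 56; r = 53 − 56 = -3
x=19: ŷ = 13.5 + 2.5·19 = 61; r = 60 − 61 = -1
x=21: ŷ = 13.5 + 2.5·21 = 66; r = 63 − 66 = -3
x=25: ŷ = 13.5 + 2.5·25 = 76; r = 77 − 76 = 1
x=27: ŷ = 13.5 + 2.5·27 = 81; r = 84 − 81 = 3
SSE = 0 + 0 + 9 + 9 + 1 + 9 + 1 + 9 = 38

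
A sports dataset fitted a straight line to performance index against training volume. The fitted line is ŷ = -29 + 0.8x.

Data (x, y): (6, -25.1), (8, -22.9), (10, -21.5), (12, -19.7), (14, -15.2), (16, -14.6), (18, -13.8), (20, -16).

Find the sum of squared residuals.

SSE = 20.2

x=6: ŷ = -29 + 0.8·6 = -24.2; e = -25.1 − (-24.2) = -0.9
x=8: ŷ = -29 + 0.8·8 = -22.6; e = -22.9 − (-22.6) = -0.3
x=10: ŷ = -29 + 0.8·10 = -21; e = -21.5 − (-21) = -0.5
x=12: ŷ = -29 + 0.8·12 = -19.4; e = -19.7 − (-19.4) = -0.3
x=14: ŷ = -29 + 0.8·14 = -17.8; e = -15.2 − (-17.8) = 2.6
x=16: ŷ = -29 + 0.8·16 = -16.2; e = -14.6 − (-16.2) = 1.6
x=18: ŷ = -29 + 0.8·18 = -14.6; e = -13.8 − (-14.6) = 0.8
x=20: ŷ = -29 + 0.8·20 = -13; e = -16 − (-13) = -3
SSE = 0.81 + 0.09 + 0.25 + 0.09 + 6.76 + 2.56 + 0.64 + 9 = 20.2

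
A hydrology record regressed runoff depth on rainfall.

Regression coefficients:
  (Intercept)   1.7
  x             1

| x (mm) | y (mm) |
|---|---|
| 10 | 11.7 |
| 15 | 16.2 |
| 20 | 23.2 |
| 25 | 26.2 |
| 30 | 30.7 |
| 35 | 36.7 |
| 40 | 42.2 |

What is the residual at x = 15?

r = -0.5

ŷ = 1.7 + 15 = 16.7
r = 16.2 − 16.7 = -0.5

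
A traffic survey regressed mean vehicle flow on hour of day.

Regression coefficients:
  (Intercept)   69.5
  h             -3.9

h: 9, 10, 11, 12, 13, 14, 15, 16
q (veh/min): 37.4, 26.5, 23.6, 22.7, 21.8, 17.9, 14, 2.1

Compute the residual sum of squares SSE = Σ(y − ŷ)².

SSE = 86

h=9: ŷ = 69.5 − 3.9·9 = 34.4; r = 37.4 − 34.4 = 3
h=10: ŷ = 69.5 − 3.9·10 = 30.5; r = 26.5 − 30.5 = -4
h=11: ŷ = 69.5 − 3.9·11 = 26.6; r = 23.6 − 26.6 = -3
h=12: ŷ = 69.5 − 3.9·12 = 22.7; r = 22.7 − 22.7 = 0
h=13: ŷ = 69.5 − 3.9·13 = 18.8; r = 21.8 − 18.8 = 3
h=14: ŷ = 69.5 − 3.9·14 = 14.9; r = 17.9 − 14.9 = 3
h=15: ŷ = 69.5 − 3.9·15 = 11; r = 14 − 11 = 3
h=16: ŷ = 69.5 − 3.9·16 = 7.1; r = 2.1 − 7.1 = -5
SSE = 9 + 16 + 9 + 0 + 9 + 9 + 9 + 25 = 86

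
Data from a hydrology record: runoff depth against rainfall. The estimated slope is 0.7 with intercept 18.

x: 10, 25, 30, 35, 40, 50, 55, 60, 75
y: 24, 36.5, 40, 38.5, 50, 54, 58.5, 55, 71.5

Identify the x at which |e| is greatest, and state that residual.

x = 60, e = -5

x=10: ŷ = 18 + 0.7·10 = 25; e = 24 − 25 = -1
x=25: ŷ = 18 + 0.7·25 = 35.5; e = 36.5 − 35.5 = 1
x=30: ŷ = 18 + 0.7·30 = 39; e = 40 − 39 = 1
x=35: ŷ = 18 + 0.7·35 = 42.5; e = 38.5 − 42.5 = -4
x=40: ŷ = 18 + 0.7·40 = 46; e = 50 − 46 = 4
x=50: ŷ = 18 + 0.7·50 = 53; e = 54 − 53 = 1
x=55: ŷ = 18 + 0.7·55 = 56.5; e = 58.5 − 56.5 = 2
x=60: ŷ = 18 + 0.7·60 = 60; e = 55 − 60 = -5
x=75: ŷ = 18 + 0.7·75 = 70.5; e = 71.5 − 70.5 = 1
Largest |e| is 5 at x = 60, residual -5.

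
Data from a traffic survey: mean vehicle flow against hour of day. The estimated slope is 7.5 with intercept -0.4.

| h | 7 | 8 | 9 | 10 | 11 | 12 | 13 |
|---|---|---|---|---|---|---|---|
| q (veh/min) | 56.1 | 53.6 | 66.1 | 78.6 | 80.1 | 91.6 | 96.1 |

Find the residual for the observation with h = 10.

q̂ = -0.4 + 7.5·10 = 74.6
r = 78.6 − 74.6 = 4

r = 4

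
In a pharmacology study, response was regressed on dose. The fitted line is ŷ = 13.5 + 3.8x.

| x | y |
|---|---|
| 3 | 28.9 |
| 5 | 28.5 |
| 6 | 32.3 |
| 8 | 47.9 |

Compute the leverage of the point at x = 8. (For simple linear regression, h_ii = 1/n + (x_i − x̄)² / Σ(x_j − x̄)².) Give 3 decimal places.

h = 0.731

x̄ = (3 + 5 + 6 + 8)/4 = 5.5
Σ(x − x̄)² = 6.25 + 0.25 + 0.25 + 6.25 = 13
h = 1/4 + (2.5)²/13 = 0.25 + 0.480769 = 0.731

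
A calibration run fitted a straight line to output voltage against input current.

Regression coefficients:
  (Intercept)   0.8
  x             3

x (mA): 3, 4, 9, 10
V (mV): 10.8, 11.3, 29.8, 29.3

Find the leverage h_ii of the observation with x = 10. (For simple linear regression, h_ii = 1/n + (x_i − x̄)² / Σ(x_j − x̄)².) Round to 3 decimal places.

h = 0.581

x̄ = (3 + 4 + 9 + 10)/4 = 6.5
Σ(x − x̄)² = 12.25 + 6.25 + 6.25 + 12.25 = 37
h = 1/4 + (3.5)²/37 = 0.25 + 0.331081 = 0.581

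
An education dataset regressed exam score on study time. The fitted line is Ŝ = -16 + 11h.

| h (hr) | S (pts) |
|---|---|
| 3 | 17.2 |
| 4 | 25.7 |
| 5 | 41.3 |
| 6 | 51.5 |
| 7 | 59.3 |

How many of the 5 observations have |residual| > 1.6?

3

h=3: Ŝ = -16 + 11·3 = 17; r = 17.2 − 17 = 0.2
h=4: Ŝ = -16 + 11·4 = 28; r = 25.7 − 28 = -2.3
h=5: Ŝ = -16 + 11·5 = 39; r = 41.3 − 39 = 2.3
h=6: Ŝ = -16 + 11·6 = 50; r = 51.5 − 50 = 1.5
h=7: Ŝ = -16 + 11·7 = 61; r = 59.3 − 61 = -1.7
|r| > 1.6: h=4 (|r|=2.3), h=5 (|r|=2.3), h=7 (|r|=1.7) → 3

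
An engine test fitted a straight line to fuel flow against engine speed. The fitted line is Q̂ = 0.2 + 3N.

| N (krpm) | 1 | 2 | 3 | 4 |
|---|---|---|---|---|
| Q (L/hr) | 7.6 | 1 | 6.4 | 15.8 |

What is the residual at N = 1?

e = 4.4

Q̂ = 0.2 + 3·1 = 3.2
e = 7.6 − 3.2 = 4.4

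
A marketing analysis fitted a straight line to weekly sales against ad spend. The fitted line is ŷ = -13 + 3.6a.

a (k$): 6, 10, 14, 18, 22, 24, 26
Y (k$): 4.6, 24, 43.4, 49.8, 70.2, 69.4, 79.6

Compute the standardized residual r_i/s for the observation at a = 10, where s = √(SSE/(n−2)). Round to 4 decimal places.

a=6: ŷ = -13 + 3.6·6 = 8.6; r = 4.6 − 8.6 = -4
a=10: ŷ = -13 + 3.6·10 = 23; r = 24 − 23 = 1
a=14: ŷ = -13 + 3.6·14 = 37.4; r = 43.4 − 37.4 = 6
a=18: ŷ = -13 + 3.6·18 = 51.8; r = 49.8 − 51.8 = -2
a=22: ŷ = -13 + 3.6·22 = 66.2; r = 70.2 − 66.2 = 4
a=24: ŷ = -13 + 3.6·24 = 73.4; r = 69.4 − 73.4 = -4
a=26: ŷ = -13 + 3.6·26 = 80.6; r = 79.6 − 80.6 = -1
SSE = 16 + 1 + 36 + 4 + 16 + 16 + 1 = 90
s = √(90/5) = 4.24264
r/s = 1 / 4.24264 = 0.2357

0.2357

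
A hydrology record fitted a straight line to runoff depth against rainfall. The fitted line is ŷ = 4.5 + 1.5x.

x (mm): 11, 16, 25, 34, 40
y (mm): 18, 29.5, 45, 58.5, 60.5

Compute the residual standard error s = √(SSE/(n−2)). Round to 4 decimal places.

s = 3.8297

x=11: ŷ = 4.5 + 1.5·11 = 21; r = 18 − 21 = -3
x=16: ŷ = 4.5 + 1.5·16 = 28.5; r = 29.5 − 28.5 = 1
x=25: ŷ = 4.5 + 1.5·25 = 42; r = 45 − 42 = 3
x=34: ŷ = 4.5 + 1.5·34 = 55.5; r = 58.5 − 55.5 = 3
x=40: ŷ = 4.5 + 1.5·40 = 64.5; r = 60.5 − 64.5 = -4
SSE = 9 + 1 + 9 + 9 + 16 = 44
s = √(44/3) = √14.6667 ≈ 3.8297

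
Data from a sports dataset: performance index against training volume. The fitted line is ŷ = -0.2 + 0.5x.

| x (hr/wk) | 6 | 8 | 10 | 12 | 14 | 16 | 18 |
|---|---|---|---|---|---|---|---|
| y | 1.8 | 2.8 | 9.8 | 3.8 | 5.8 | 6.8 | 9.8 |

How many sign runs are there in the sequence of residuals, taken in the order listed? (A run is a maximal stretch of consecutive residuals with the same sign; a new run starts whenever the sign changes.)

x=6: ŷ = -0.2 + 0.5·6 = 2.8; e = 1.8 − 2.8 = -1
x=8: ŷ = -0.2 + 0.5·8 = 3.8; e = 2.8 − 3.8 = -1
x=10: ŷ = -0.2 + 0.5·10 = 4.8; e = 9.8 − 4.8 = 5
x=12: ŷ = -0.2 + 0.5·12 = 5.8; e = 3.8 − 5.8 = -2
x=14: ŷ = -0.2 + 0.5·14 = 6.8; e = 5.8 − 6.8 = -1
x=16: ŷ = -0.2 + 0.5·16 = 7.8; e = 6.8 − 7.8 = -1
x=18: ŷ = -0.2 + 0.5·18 = 8.8; e = 9.8 − 8.8 = 1
Signs: − − + − − − +
Runs: −×2, +×1, −×3, +×1 → 4

4 runs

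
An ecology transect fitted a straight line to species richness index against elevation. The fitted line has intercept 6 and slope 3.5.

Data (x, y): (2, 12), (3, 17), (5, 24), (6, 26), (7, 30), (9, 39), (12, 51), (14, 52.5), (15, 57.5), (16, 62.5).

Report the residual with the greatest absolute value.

r = 3

x=2: ŷ = 6 + 3.5·2 = 13; r = 12 − 13 = -1
x=3: ŷ = 6 + 3.5·3 = 16.5; r = 17 − 16.5 = 0.5
x=5: ŷ = 6 + 3.5·5 = 23.5; r = 24 − 23.5 = 0.5
x=6: ŷ = 6 + 3.5·6 = 27; r = 26 − 27 = -1
x=7: ŷ = 6 + 3.5·7 = 30.5; r = 30 − 30.5 = -0.5
x=9: ŷ = 6 + 3.5·9 = 37.5; r = 39 − 37.5 = 1.5
x=12: ŷ = 6 + 3.5·12 = 48; r = 51 − 48 = 3
x=14: ŷ = 6 + 3.5·14 = 55; r = 52.5 − 55 = -2.5
x=15: ŷ = 6 + 3.5·15 = 58.5; r = 57.5 − 58.5 = -1
x=16: ŷ = 6 + 3.5·16 = 62; r = 62.5 − 62 = 0.5
Largest |r| is 3 at x = 12, residual 3.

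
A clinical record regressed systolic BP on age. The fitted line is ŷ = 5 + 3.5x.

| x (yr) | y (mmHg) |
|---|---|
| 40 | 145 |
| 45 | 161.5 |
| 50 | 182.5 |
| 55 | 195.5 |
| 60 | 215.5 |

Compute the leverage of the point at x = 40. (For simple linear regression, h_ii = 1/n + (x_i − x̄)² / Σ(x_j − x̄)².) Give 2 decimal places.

x̄ = (40 + 45 + 50 + 55 + 60)/5 = 50
Σ(x − x̄)² = 100 + 25 + 0 + 25 + 100 = 250
h = 1/5 + (-10)²/250 = 0.2 + 0.4 = 0.60

h = 0.60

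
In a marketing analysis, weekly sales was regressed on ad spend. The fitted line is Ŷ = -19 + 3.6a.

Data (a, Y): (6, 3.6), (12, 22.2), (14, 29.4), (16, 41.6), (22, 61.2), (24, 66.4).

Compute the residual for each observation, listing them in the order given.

1, -2, -2, 3, 1, -1

a=6: Ŷ = -19 + 3.6·6 = 2.6; r = 3.6 − 2.6 = 1
a=12: Ŷ = -19 + 3.6·12 = 24.2; r = 22.2 − 24.2 = -2
a=14: Ŷ = -19 + 3.6·14 = 31.4; r = 29.4 − 31.4 = -2
a=16: Ŷ = -19 + 3.6·16 = 38.6; r = 41.6 − 38.6 = 3
a=22: Ŷ = -19 + 3.6·22 = 60.2; r = 61.2 − 60.2 = 1
a=24: Ŷ = -19 + 3.6·24 = 67.4; r = 66.4 − 67.4 = -1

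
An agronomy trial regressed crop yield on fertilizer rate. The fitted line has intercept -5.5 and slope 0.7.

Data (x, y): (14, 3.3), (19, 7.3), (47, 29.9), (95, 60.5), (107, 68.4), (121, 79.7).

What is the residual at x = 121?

ŷ = -5.5 + 0.7·121 = 79.2
e = 79.7 − 79.2 = 0.5

e = 0.5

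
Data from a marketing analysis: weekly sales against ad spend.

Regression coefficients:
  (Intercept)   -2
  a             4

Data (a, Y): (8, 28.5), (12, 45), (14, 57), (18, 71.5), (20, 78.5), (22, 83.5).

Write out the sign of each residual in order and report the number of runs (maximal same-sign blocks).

a=8: Ŷ = -2 + 4·8 = 30; e = 28.5 − 30 = -1.5
a=12: Ŷ = -2 + 4·12 = 46; e = 45 − 46 = -1
a=14: Ŷ = -2 + 4·14 = 54; e = 57 − 54 = 3
a=18: Ŷ = -2 + 4·18 = 70; e = 71.5 − 70 = 1.5
a=20: Ŷ = -2 + 4·20 = 78; e = 78.5 − 78 = 0.5
a=22: Ŷ = -2 + 4·22 = 86; e = 83.5 − 86 = -2.5
Signs: − − + + + −
Runs: −×2, +×3, −×1 → 3

3 runs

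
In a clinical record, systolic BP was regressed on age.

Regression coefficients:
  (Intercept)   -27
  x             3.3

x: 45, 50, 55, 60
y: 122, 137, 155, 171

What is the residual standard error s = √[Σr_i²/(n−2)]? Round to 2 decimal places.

x=45: ŷ = -27 + 3.3·45 = 121.5; r = 122 − 121.5 = 0.5
x=50: ŷ = -27 + 3.3·50 = 138; r = 137 − 138 = -1
x=55: ŷ = -27 + 3.3·55 = 154.5; r = 155 − 154.5 = 0.5
x=60: ŷ = -27 + 3.3·60 = 171; r = 171 − 171 = 0
SSE = 0.25 + 1 + 0.25 + 0 = 1.5
s = √(1.5/2) = √0.75 ≈ 0.87

s = 0.87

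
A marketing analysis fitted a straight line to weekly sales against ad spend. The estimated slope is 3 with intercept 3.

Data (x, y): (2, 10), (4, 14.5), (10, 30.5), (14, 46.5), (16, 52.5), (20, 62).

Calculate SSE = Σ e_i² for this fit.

x=2: ŷ = 3 + 3·2 = 9; e = 10 − 9 = 1
x=4: ŷ = 3 + 3·4 = 15; e = 14.5 − 15 = -0.5
x=10: ŷ = 3 + 3·10 = 33; e = 30.5 − 33 = -2.5
x=14: ŷ = 3 + 3·14 = 45; e = 46.5 − 45 = 1.5
x=16: ŷ = 3 + 3·16 = 51; e = 52.5 − 51 = 1.5
x=20: ŷ = 3 + 3·20 = 63; e = 62 − 63 = -1
SSE = 1 + 0.25 + 6.25 + 2.25 + 2.25 + 1 = 13

SSE = 13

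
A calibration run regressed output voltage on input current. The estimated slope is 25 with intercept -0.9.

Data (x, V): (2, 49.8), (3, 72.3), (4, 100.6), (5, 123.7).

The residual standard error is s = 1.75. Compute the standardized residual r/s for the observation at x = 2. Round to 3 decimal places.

0.400

V̂ = -0.9 + 25·2 = 49.1
r = 49.8 − 49.1 = 0.7
r/s = 0.7 / 1.75 = 0.400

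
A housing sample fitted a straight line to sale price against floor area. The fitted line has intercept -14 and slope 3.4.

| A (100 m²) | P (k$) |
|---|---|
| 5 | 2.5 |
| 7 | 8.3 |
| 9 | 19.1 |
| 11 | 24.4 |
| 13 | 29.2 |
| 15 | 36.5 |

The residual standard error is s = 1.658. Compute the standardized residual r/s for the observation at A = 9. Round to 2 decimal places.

1.51

P̂ = -14 + 3.4·9 = 16.6
r = 19.1 − 16.6 = 2.5
r/s = 2.5 / 1.658 = 1.51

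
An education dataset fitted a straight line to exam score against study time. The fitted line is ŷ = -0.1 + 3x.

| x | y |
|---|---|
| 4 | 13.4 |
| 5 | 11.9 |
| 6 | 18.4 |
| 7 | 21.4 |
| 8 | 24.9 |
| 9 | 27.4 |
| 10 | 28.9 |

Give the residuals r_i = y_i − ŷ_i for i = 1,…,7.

1.5, -3, 0.5, 0.5, 1, 0.5, -1

x=4: ŷ = -0.1 + 3·4 = 11.9; r = 13.4 − 11.9 = 1.5
x=5: ŷ = -0.1 + 3·5 = 14.9; r = 11.9 − 14.9 = -3
x=6: ŷ = -0.1 + 3·6 = 17.9; r = 18.4 − 17.9 = 0.5
x=7: ŷ = -0.1 + 3·7 = 20.9; r = 21.4 − 20.9 = 0.5
x=8: ŷ = -0.1 + 3·8 = 23.9; r = 24.9 − 23.9 = 1
x=9: ŷ = -0.1 + 3·9 = 26.9; r = 27.4 − 26.9 = 0.5
x=10: ŷ = -0.1 + 3·10 = 29.9; r = 28.9 − 29.9 = -1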